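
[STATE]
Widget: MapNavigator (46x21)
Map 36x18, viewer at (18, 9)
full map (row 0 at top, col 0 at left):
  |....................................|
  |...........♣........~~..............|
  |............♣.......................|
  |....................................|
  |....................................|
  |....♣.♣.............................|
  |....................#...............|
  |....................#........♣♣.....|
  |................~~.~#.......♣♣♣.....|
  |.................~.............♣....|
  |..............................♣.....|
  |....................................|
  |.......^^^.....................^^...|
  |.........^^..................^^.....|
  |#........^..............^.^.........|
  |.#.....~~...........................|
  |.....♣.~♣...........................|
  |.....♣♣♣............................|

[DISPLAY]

                                              
     ....................................     
     ...........♣........~~..............     
     ............♣.......................     
     ....................................     
     ....................................     
     ....♣.♣.............................     
     ....................#...............     
     ....................#........♣♣.....     
     ................~~.~#.......♣♣♣.....     
     .................~@............♣....     
     ..............................♣.....     
     ....................................     
     .......^^^.....................^^...     
     .........^^..................^^.....     
     #........^..............^.^.........     
     .#.....~~...........................     
     .....♣.~♣...........................     
     .....♣♣♣............................     
                                              
                                              


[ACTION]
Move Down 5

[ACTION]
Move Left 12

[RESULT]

                 .............................
                 ....♣.♣......................
                 ....................#........
                 ....................#........
                 ................~~.~#.......♣
                 .................~...........
                 .............................
                 .............................
                 .......^^^...................
                 .........^^..................
                 #.....@..^..............^.^..
                 .#.....~~....................
                 .....♣.~♣....................
                 .....♣♣♣.....................
                                              
                                              
                                              
                                              
                                              
                                              
                                              


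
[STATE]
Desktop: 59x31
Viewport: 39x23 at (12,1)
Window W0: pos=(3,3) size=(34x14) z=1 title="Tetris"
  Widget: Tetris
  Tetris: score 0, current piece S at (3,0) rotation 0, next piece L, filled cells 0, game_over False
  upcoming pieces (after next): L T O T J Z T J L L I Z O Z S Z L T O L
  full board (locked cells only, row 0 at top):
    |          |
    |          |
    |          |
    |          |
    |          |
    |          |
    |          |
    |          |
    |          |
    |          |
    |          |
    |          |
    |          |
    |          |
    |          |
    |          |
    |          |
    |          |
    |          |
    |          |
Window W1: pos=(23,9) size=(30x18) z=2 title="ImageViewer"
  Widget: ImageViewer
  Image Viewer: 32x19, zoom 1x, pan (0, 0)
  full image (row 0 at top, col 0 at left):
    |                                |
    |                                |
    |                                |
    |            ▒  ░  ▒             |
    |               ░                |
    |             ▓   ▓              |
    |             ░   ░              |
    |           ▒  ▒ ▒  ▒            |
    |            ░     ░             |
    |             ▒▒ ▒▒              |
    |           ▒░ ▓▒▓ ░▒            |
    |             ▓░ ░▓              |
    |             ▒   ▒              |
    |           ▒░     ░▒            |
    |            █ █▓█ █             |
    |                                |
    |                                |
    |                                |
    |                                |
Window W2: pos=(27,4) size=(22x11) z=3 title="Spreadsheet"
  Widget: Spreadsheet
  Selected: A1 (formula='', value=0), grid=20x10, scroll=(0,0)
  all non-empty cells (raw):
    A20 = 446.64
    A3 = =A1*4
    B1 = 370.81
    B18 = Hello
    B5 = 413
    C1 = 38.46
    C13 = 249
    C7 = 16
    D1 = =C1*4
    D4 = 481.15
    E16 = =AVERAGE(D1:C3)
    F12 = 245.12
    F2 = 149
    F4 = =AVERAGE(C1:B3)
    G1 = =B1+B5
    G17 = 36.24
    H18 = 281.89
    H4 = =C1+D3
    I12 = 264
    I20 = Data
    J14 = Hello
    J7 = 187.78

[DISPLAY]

                                       
                                       
━━━━━━━━━━━━━━━━━━━━━━━━┓              
               ┏━━━━━━━━━━━━━━━━━━━━┓  
───────────────┃ Spreadsheet        ┃  
  │Next:       ┠────────────────────┨  
  │  ▒         ┃A1:                 ┃  
  │▒▒▒         ┃       A       B    ┃  
  │        ┏━━━┃--------------------┃━━
  │        ┃ Im┃  1      [0]  370.81┃  
  │        ┠───┃  2        0       0┃──
  │Score:  ┃   ┃  3        0       0┃  
  │0       ┃   ┃  4        0       0┃  
  │        ┃   ┗━━━━━━━━━━━━━━━━━━━━┛  
  │        ┃            ▒  ░  ▒        
━━━━━━━━━━━┃               ░           
           ┃             ▓   ▓         
           ┃             ░   ░         
           ┃           ▒  ▒ ▒  ▒       
           ┃            ░     ░        
           ┃             ▒▒ ▒▒         
           ┃           ▒░ ▓▒▓ ░▒       
           ┃             ▓░ ░▓         


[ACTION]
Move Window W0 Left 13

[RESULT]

                                       
                                       
━━━━━━━━━━━━━━━━━━━━━┓                 
               ┏━━━━━━━━━━━━━━━━━━━━┓  
───────────────┃ Spreadsheet        ┃  
Next:          ┠────────────────────┨  
  ▒            ┃A1:                 ┃  
▒▒▒            ┃       A       B    ┃  
           ┏━━━┃--------------------┃━━
           ┃ Im┃  1      [0]  370.81┃  
           ┠───┃  2        0       0┃──
Score:     ┃   ┃  3        0       0┃  
0          ┃   ┃  4        0       0┃  
           ┃   ┗━━━━━━━━━━━━━━━━━━━━┛  
           ┃            ▒  ░  ▒        
━━━━━━━━━━━┃               ░           
           ┃             ▓   ▓         
           ┃             ░   ░         
           ┃           ▒  ▒ ▒  ▒       
           ┃            ░     ░        
           ┃             ▒▒ ▒▒         
           ┃           ▒░ ▓▒▓ ░▒       
           ┃             ▓░ ░▓         


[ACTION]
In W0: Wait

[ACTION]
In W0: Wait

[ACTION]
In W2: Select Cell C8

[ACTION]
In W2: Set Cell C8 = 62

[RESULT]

                                       
                                       
━━━━━━━━━━━━━━━━━━━━━┓                 
               ┏━━━━━━━━━━━━━━━━━━━━┓  
───────────────┃ Spreadsheet        ┃  
Next:          ┠────────────────────┨  
  ▒            ┃C8: 62              ┃  
▒▒▒            ┃       A       B    ┃  
           ┏━━━┃--------------------┃━━
           ┃ Im┃  1        0  370.81┃  
           ┠───┃  2        0       0┃──
Score:     ┃   ┃  3        0       0┃  
0          ┃   ┃  4        0       0┃  
           ┃   ┗━━━━━━━━━━━━━━━━━━━━┛  
           ┃            ▒  ░  ▒        
━━━━━━━━━━━┃               ░           
           ┃             ▓   ▓         
           ┃             ░   ░         
           ┃           ▒  ▒ ▒  ▒       
           ┃            ░     ░        
           ┃             ▒▒ ▒▒         
           ┃           ▒░ ▓▒▓ ░▒       
           ┃             ▓░ ░▓         


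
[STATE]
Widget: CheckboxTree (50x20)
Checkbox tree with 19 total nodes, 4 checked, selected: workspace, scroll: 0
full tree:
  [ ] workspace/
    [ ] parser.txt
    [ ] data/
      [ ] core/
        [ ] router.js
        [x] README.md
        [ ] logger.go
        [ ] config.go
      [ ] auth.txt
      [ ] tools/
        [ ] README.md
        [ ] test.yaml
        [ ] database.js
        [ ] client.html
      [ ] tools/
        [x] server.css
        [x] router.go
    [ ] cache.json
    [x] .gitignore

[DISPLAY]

>[-] workspace/                                   
   [ ] parser.txt                                 
   [-] data/                                      
     [-] core/                                    
       [ ] router.js                              
       [x] README.md                              
       [ ] logger.go                              
       [ ] config.go                              
     [ ] auth.txt                                 
     [ ] tools/                                   
       [ ] README.md                              
       [ ] test.yaml                              
       [ ] database.js                            
       [ ] client.html                            
     [x] tools/                                   
       [x] server.css                             
       [x] router.go                              
   [ ] cache.json                                 
   [x] .gitignore                                 
                                                  


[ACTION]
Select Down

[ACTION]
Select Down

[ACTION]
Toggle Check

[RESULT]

 [-] workspace/                                   
   [ ] parser.txt                                 
>  [x] data/                                      
     [x] core/                                    
       [x] router.js                              
       [x] README.md                              
       [x] logger.go                              
       [x] config.go                              
     [x] auth.txt                                 
     [x] tools/                                   
       [x] README.md                              
       [x] test.yaml                              
       [x] database.js                            
       [x] client.html                            
     [x] tools/                                   
       [x] server.css                             
       [x] router.go                              
   [ ] cache.json                                 
   [x] .gitignore                                 
                                                  


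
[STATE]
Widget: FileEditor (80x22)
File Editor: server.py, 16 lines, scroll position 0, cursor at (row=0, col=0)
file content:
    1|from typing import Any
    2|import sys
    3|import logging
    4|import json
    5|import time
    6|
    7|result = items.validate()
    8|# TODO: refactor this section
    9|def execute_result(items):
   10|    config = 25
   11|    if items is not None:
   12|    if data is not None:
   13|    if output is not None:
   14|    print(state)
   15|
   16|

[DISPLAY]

█rom typing import Any                                                         ▲
import sys                                                                     █
import logging                                                                 ░
import json                                                                    ░
import time                                                                    ░
                                                                               ░
result = items.validate()                                                      ░
# TODO: refactor this section                                                  ░
def execute_result(items):                                                     ░
    config = 25                                                                ░
    if items is not None:                                                      ░
    if data is not None:                                                       ░
    if output is not None:                                                     ░
    print(state)                                                               ░
                                                                               ░
                                                                               ░
                                                                               ░
                                                                               ░
                                                                               ░
                                                                               ░
                                                                               ░
                                                                               ▼


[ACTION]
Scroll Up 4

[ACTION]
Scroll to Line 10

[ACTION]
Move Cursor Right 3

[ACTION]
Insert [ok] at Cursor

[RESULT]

frook█ typing import Any                                                       ▲
import sys                                                                     █
import logging                                                                 ░
import json                                                                    ░
import time                                                                    ░
                                                                               ░
result = items.validate()                                                      ░
# TODO: refactor this section                                                  ░
def execute_result(items):                                                     ░
    config = 25                                                                ░
    if items is not None:                                                      ░
    if data is not None:                                                       ░
    if output is not None:                                                     ░
    print(state)                                                               ░
                                                                               ░
                                                                               ░
                                                                               ░
                                                                               ░
                                                                               ░
                                                                               ░
                                                                               ░
                                                                               ▼


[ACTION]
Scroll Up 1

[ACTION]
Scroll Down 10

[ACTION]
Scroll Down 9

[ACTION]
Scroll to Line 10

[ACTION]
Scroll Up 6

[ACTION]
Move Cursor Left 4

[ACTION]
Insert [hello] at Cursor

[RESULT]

fhello█ookm typing import Any                                                  ▲
import sys                                                                     █
import logging                                                                 ░
import json                                                                    ░
import time                                                                    ░
                                                                               ░
result = items.validate()                                                      ░
# TODO: refactor this section                                                  ░
def execute_result(items):                                                     ░
    config = 25                                                                ░
    if items is not None:                                                      ░
    if data is not None:                                                       ░
    if output is not None:                                                     ░
    print(state)                                                               ░
                                                                               ░
                                                                               ░
                                                                               ░
                                                                               ░
                                                                               ░
                                                                               ░
                                                                               ░
                                                                               ▼


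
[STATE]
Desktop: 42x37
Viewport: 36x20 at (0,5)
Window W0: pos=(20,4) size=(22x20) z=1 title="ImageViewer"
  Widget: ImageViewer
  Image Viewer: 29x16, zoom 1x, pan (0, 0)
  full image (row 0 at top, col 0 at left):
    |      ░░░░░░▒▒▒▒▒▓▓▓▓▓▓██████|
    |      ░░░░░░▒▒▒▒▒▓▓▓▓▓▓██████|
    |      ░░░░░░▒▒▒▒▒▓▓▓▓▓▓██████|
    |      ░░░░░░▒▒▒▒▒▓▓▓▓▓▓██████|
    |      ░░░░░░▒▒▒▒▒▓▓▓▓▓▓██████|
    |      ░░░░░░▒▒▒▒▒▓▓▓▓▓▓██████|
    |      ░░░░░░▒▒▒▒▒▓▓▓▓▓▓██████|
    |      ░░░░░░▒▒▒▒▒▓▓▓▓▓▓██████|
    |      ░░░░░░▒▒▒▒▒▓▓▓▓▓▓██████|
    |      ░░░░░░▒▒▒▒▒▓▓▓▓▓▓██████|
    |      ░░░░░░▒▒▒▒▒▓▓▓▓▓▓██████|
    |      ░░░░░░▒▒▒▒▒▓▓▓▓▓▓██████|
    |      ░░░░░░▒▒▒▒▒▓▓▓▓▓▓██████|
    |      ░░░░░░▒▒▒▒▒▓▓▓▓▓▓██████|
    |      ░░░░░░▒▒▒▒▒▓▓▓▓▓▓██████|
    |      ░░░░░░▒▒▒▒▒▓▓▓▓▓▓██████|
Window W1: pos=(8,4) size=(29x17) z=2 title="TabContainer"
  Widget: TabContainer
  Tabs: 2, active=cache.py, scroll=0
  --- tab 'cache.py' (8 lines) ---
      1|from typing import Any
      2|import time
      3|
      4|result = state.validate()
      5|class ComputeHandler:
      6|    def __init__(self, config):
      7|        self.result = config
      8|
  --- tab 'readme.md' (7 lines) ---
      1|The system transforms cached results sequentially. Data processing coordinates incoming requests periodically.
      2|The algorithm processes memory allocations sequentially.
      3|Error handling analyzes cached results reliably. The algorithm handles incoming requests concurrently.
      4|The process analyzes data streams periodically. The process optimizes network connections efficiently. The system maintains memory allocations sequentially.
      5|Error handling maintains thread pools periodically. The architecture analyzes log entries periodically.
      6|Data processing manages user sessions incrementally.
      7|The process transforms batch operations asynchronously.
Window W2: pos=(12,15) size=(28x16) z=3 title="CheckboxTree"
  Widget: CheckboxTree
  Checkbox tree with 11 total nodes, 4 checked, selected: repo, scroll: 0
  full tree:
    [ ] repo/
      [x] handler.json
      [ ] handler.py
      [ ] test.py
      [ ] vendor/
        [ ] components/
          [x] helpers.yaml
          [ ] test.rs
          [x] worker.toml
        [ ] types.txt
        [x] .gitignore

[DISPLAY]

        ┃ TabContainer              
        ┠───────────────────────────
        ┃[cache.py]│ readme.md      
        ┃───────────────────────────
        ┃from typing import Any     
        ┃import time                
        ┃                           
        ┃result = state.validate()  
        ┃class ComputeHandler:      
        ┃    def __init__(self, conf
        ┃   ┏━━━━━━━━━━━━━━━━━━━━━━━
        ┃   ┃ CheckboxTree          
        ┃   ┠───────────────────────
        ┃   ┃>[-] repo/             
        ┃   ┃   [x] handler.json    
        ┗━━━┃   [ ] handler.py      
            ┃   [ ] test.py         
            ┃   [-] vendor/         
            ┃     [-] components/   
            ┃       [x] helpers.yaml


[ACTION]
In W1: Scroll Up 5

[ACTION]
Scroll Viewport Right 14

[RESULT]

  ┃ TabContainer              ┃    ┃
  ┠───────────────────────────┨────┨
  ┃[cache.py]│ readme.md      ┃▒▓▓▓┃
  ┃───────────────────────────┃▒▓▓▓┃
  ┃from typing import Any     ┃▒▓▓▓┃
  ┃import time                ┃▒▓▓▓┃
  ┃                           ┃▒▓▓▓┃
  ┃result = state.validate()  ┃▒▓▓▓┃
  ┃class ComputeHandler:      ┃▒▓▓▓┃
  ┃    def __init__(self, conf┃▒▓▓▓┃
  ┃   ┏━━━━━━━━━━━━━━━━━━━━━━━━━━┓▓┃
  ┃   ┃ CheckboxTree             ┃▓┃
  ┃   ┠──────────────────────────┨▓┃
  ┃   ┃>[-] repo/                ┃▓┃
  ┃   ┃   [x] handler.json       ┃▓┃
  ┗━━━┃   [ ] handler.py         ┃▓┃
      ┃   [ ] test.py            ┃▓┃
      ┃   [-] vendor/            ┃▓┃
      ┃     [-] components/      ┃━┛
      ┃       [x] helpers.yaml   ┃  


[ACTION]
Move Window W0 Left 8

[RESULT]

  ┃ TabContainer              ┃     
  ┠───────────────────────────┨     
  ┃[cache.py]│ readme.md      ┃     
  ┃───────────────────────────┃     
  ┃from typing import Any     ┃     
  ┃import time                ┃     
  ┃                           ┃     
  ┃result = state.validate()  ┃     
  ┃class ComputeHandler:      ┃     
  ┃    def __init__(self, conf┃     
  ┃   ┏━━━━━━━━━━━━━━━━━━━━━━━━━━┓  
  ┃   ┃ CheckboxTree             ┃  
  ┃   ┠──────────────────────────┨  
  ┃   ┃>[-] repo/                ┃  
  ┃   ┃   [x] handler.json       ┃  
  ┗━━━┃   [ ] handler.py         ┃  
      ┃   [ ] test.py            ┃  
      ┃   [-] vendor/            ┃  
      ┃     [-] components/      ┃  
      ┃       [x] helpers.yaml   ┃  


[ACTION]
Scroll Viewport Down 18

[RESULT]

  ┃   ┠──────────────────────────┨  
  ┃   ┃>[-] repo/                ┃  
  ┃   ┃   [x] handler.json       ┃  
  ┗━━━┃   [ ] handler.py         ┃  
      ┃   [ ] test.py            ┃  
      ┃   [-] vendor/            ┃  
      ┃     [-] components/      ┃  
      ┃       [x] helpers.yaml   ┃  
      ┃       [ ] test.rs        ┃  
      ┃       [x] worker.toml    ┃  
      ┃     [ ] types.txt        ┃  
      ┃     [x] .gitignore       ┃  
      ┃                          ┃  
      ┗━━━━━━━━━━━━━━━━━━━━━━━━━━┛  
                                    
                                    
                                    
                                    
                                    
                                    


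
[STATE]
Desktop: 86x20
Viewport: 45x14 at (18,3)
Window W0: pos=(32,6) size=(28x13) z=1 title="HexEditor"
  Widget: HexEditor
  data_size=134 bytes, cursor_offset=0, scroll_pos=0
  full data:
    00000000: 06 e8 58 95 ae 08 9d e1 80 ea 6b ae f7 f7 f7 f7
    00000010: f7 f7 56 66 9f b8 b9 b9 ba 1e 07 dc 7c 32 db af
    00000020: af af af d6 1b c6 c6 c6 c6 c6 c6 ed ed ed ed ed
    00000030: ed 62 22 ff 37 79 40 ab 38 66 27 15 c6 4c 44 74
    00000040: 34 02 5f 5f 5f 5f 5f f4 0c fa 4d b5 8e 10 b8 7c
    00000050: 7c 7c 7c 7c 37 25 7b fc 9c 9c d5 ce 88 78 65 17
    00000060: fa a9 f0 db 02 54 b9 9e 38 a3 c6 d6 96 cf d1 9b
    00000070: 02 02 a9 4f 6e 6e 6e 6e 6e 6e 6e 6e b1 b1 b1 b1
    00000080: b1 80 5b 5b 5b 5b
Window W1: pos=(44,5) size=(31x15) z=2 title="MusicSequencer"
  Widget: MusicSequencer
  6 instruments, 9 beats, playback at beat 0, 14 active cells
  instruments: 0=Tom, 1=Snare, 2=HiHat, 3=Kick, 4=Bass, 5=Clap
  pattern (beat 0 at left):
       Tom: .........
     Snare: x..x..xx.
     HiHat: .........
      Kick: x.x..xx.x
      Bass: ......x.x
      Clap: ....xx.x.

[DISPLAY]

                                             
                                             
                          ┏━━━━━━━━━━━━━━━━━━
              ┏━━━━━━━━━━━┃ MusicSequencer   
              ┃ HexEditor ┠──────────────────
              ┠───────────┃      ▼12345678   
              ┃00000000  0┃   Tom·········   
              ┃00000010  f┃ Snare█··█··██·   
              ┃00000020  a┃ HiHat·········   
              ┃00000030  e┃  Kick█·█··██·█   
              ┃00000040  3┃  Bass······█·█   
              ┃00000050  7┃  Clap····██·█·   
              ┃00000060  f┃                  
              ┃00000070  0┃                  


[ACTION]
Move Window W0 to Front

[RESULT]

                                             
                                             
                          ┏━━━━━━━━━━━━━━━━━━
              ┏━━━━━━━━━━━━━━━━━━━━━━━━━━┓   
              ┃ HexEditor                ┃───
              ┠──────────────────────────┨   
              ┃00000000  06 e8 58 95 ae 0┃   
              ┃00000010  f7 f7 56 66 9f b┃   
              ┃00000020  af af af d6 1b c┃   
              ┃00000030  ed 62 22 ff 37 7┃   
              ┃00000040  34 02 5f 5f 5f 5┃   
              ┃00000050  7c 7c 7c 7c 37 2┃   
              ┃00000060  fa a9 f0 db 02 5┃   
              ┃00000070  02 02 a9 4f 6e 6┃   


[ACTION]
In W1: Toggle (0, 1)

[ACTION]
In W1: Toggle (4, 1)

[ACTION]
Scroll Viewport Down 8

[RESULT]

              ┏━━━━━━━━━━━━━━━━━━━━━━━━━━┓   
              ┃ HexEditor                ┃───
              ┠──────────────────────────┨   
              ┃00000000  06 e8 58 95 ae 0┃   
              ┃00000010  f7 f7 56 66 9f b┃   
              ┃00000020  af af af d6 1b c┃   
              ┃00000030  ed 62 22 ff 37 7┃   
              ┃00000040  34 02 5f 5f 5f 5┃   
              ┃00000050  7c 7c 7c 7c 37 2┃   
              ┃00000060  fa a9 f0 db 02 5┃   
              ┃00000070  02 02 a9 4f 6e 6┃   
              ┃00000080  b1 80 5b 5b 5b 5┃   
              ┗━━━━━━━━━━━━━━━━━━━━━━━━━━┛   
                          ┗━━━━━━━━━━━━━━━━━━


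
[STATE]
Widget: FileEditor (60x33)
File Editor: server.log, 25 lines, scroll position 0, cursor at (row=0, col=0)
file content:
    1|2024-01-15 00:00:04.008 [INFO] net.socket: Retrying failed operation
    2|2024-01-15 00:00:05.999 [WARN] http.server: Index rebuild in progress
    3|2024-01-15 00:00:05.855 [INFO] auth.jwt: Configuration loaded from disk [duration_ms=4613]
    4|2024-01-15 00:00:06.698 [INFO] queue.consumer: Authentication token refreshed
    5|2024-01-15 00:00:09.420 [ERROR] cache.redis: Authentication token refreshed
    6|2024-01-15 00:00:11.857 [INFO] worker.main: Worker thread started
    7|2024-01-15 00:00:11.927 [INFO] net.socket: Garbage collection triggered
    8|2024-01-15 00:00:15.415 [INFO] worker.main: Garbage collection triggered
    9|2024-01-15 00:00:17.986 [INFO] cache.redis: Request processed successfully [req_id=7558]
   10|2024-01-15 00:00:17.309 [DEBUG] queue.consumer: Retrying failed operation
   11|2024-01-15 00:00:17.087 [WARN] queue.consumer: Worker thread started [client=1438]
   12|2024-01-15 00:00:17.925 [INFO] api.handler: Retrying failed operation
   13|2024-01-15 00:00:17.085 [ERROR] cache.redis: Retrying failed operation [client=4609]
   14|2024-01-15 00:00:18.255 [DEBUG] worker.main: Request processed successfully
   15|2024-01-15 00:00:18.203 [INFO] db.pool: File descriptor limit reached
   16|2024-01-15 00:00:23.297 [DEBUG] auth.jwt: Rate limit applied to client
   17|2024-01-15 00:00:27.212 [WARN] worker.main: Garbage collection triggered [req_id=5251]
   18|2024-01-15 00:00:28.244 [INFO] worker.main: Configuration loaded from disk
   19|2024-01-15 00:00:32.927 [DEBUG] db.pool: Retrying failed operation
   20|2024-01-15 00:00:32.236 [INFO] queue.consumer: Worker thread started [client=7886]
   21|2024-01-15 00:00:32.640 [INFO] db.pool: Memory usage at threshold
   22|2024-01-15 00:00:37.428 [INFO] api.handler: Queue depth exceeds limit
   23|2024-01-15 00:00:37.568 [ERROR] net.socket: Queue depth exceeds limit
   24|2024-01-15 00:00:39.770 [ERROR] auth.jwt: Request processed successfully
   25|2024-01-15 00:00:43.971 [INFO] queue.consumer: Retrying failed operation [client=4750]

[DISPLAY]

█024-01-15 00:00:04.008 [INFO] net.socket: Retrying failed ▲
2024-01-15 00:00:05.999 [WARN] http.server: Index rebuild i█
2024-01-15 00:00:05.855 [INFO] auth.jwt: Configuration load░
2024-01-15 00:00:06.698 [INFO] queue.consumer: Authenticati░
2024-01-15 00:00:09.420 [ERROR] cache.redis: Authentication░
2024-01-15 00:00:11.857 [INFO] worker.main: Worker thread s░
2024-01-15 00:00:11.927 [INFO] net.socket: Garbage collecti░
2024-01-15 00:00:15.415 [INFO] worker.main: Garbage collect░
2024-01-15 00:00:17.986 [INFO] cache.redis: Request process░
2024-01-15 00:00:17.309 [DEBUG] queue.consumer: Retrying fa░
2024-01-15 00:00:17.087 [WARN] queue.consumer: Worker threa░
2024-01-15 00:00:17.925 [INFO] api.handler: Retrying failed░
2024-01-15 00:00:17.085 [ERROR] cache.redis: Retrying faile░
2024-01-15 00:00:18.255 [DEBUG] worker.main: Request proces░
2024-01-15 00:00:18.203 [INFO] db.pool: File descriptor lim░
2024-01-15 00:00:23.297 [DEBUG] auth.jwt: Rate limit applie░
2024-01-15 00:00:27.212 [WARN] worker.main: Garbage collect░
2024-01-15 00:00:28.244 [INFO] worker.main: Configuration l░
2024-01-15 00:00:32.927 [DEBUG] db.pool: Retrying failed op░
2024-01-15 00:00:32.236 [INFO] queue.consumer: Worker threa░
2024-01-15 00:00:32.640 [INFO] db.pool: Memory usage at thr░
2024-01-15 00:00:37.428 [INFO] api.handler: Queue depth exc░
2024-01-15 00:00:37.568 [ERROR] net.socket: Queue depth exc░
2024-01-15 00:00:39.770 [ERROR] auth.jwt: Request processed░
2024-01-15 00:00:43.971 [INFO] queue.consumer: Retrying fai░
                                                           ░
                                                           ░
                                                           ░
                                                           ░
                                                           ░
                                                           ░
                                                           ░
                                                           ▼


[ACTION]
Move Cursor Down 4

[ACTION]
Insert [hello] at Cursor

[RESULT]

2024-01-15 00:00:04.008 [INFO] net.socket: Retrying failed ▲
2024-01-15 00:00:05.999 [WARN] http.server: Index rebuild i█
2024-01-15 00:00:05.855 [INFO] auth.jwt: Configuration load░
2024-01-15 00:00:06.698 [INFO] queue.consumer: Authenticati░
hello█024-01-15 00:00:09.420 [ERROR] cache.redis: Authentic░
2024-01-15 00:00:11.857 [INFO] worker.main: Worker thread s░
2024-01-15 00:00:11.927 [INFO] net.socket: Garbage collecti░
2024-01-15 00:00:15.415 [INFO] worker.main: Garbage collect░
2024-01-15 00:00:17.986 [INFO] cache.redis: Request process░
2024-01-15 00:00:17.309 [DEBUG] queue.consumer: Retrying fa░
2024-01-15 00:00:17.087 [WARN] queue.consumer: Worker threa░
2024-01-15 00:00:17.925 [INFO] api.handler: Retrying failed░
2024-01-15 00:00:17.085 [ERROR] cache.redis: Retrying faile░
2024-01-15 00:00:18.255 [DEBUG] worker.main: Request proces░
2024-01-15 00:00:18.203 [INFO] db.pool: File descriptor lim░
2024-01-15 00:00:23.297 [DEBUG] auth.jwt: Rate limit applie░
2024-01-15 00:00:27.212 [WARN] worker.main: Garbage collect░
2024-01-15 00:00:28.244 [INFO] worker.main: Configuration l░
2024-01-15 00:00:32.927 [DEBUG] db.pool: Retrying failed op░
2024-01-15 00:00:32.236 [INFO] queue.consumer: Worker threa░
2024-01-15 00:00:32.640 [INFO] db.pool: Memory usage at thr░
2024-01-15 00:00:37.428 [INFO] api.handler: Queue depth exc░
2024-01-15 00:00:37.568 [ERROR] net.socket: Queue depth exc░
2024-01-15 00:00:39.770 [ERROR] auth.jwt: Request processed░
2024-01-15 00:00:43.971 [INFO] queue.consumer: Retrying fai░
                                                           ░
                                                           ░
                                                           ░
                                                           ░
                                                           ░
                                                           ░
                                                           ░
                                                           ▼


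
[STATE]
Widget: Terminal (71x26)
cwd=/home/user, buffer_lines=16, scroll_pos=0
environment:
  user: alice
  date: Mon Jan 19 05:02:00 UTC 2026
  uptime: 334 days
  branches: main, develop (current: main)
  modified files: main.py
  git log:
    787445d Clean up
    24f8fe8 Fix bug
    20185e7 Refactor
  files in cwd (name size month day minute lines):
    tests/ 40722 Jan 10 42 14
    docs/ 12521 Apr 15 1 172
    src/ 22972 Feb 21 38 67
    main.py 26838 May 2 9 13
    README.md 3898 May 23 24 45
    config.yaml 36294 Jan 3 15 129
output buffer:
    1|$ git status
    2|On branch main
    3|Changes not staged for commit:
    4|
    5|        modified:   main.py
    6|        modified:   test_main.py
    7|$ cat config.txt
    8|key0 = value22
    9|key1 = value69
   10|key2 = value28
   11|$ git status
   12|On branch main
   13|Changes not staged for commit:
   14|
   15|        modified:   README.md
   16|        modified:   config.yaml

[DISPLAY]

$ git status                                                           
On branch main                                                         
Changes not staged for commit:                                         
                                                                       
        modified:   main.py                                            
        modified:   test_main.py                                       
$ cat config.txt                                                       
key0 = value22                                                         
key1 = value69                                                         
key2 = value28                                                         
$ git status                                                           
On branch main                                                         
Changes not staged for commit:                                         
                                                                       
        modified:   README.md                                          
        modified:   config.yaml                                        
$ █                                                                    
                                                                       
                                                                       
                                                                       
                                                                       
                                                                       
                                                                       
                                                                       
                                                                       
                                                                       


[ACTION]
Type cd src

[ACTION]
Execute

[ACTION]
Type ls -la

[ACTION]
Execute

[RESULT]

$ git status                                                           
On branch main                                                         
Changes not staged for commit:                                         
                                                                       
        modified:   main.py                                            
        modified:   test_main.py                                       
$ cat config.txt                                                       
key0 = value22                                                         
key1 = value69                                                         
key2 = value28                                                         
$ git status                                                           
On branch main                                                         
Changes not staged for commit:                                         
                                                                       
        modified:   README.md                                          
        modified:   config.yaml                                        
$ cd src                                                               
                                                                       
$ ls -la                                                               
drwxr-xr-x  1 alice group    40722 Jan 10 10:42 tests/                 
drwxr-xr-x  1 alice group    12521 Apr 15 10:01 docs/                  
drwxr-xr-x  1 alice group    22972 Feb 21 10:38 src/                   
-rw-r--r--  1 alice group    26838 May  2 10:09 main.py                
-rw-r--r--  1 alice group     3898 May 23 10:24 README.md              
-rw-r--r--  1 alice group    36294 Jan  3 10:15 config.yaml            
$ █                                                                    


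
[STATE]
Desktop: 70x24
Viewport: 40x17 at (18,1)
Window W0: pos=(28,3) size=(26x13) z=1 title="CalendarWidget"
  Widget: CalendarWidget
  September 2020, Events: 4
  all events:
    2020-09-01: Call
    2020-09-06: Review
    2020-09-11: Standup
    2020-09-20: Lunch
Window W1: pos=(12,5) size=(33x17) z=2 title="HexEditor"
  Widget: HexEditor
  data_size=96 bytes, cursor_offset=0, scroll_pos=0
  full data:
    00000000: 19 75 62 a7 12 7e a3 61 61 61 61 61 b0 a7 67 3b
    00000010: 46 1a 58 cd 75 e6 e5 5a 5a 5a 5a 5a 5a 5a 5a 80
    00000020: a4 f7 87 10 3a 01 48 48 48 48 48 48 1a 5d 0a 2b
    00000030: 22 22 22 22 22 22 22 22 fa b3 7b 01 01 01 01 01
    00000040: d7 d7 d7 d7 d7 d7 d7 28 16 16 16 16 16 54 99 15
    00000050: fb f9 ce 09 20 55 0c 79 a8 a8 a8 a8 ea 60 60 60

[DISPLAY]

                                        
                                        
          ┏━━━━━━━━━━━━━━━━━━━━━━━━┓    
          ┃ CalendarWidget         ┃    
━━━━━━━━━━━━━━━━━━━━━━━━━━┓────────┨    
ditor                     ┃020     ┃    
──────────────────────────┨a Su    ┃    
000  19 75 62 a7 12 7e a3 ┃ 5  6*  ┃    
010  46 1a 58 cd 75 e6 e5 ┃12 13   ┃    
020  a4 f7 87 10 3a 01 48 ┃9 20*   ┃    
030  22 22 22 22 22 22 22 ┃6 27    ┃    
040  d7 d7 d7 d7 d7 d7 d7 ┃        ┃    
050  fb f9 ce 09 20 55 0c ┃        ┃    
                          ┃        ┃    
                          ┃━━━━━━━━┛    
                          ┃             
                          ┃             


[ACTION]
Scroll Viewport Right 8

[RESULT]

                                        
                                        
  ┏━━━━━━━━━━━━━━━━━━━━━━━━┓            
  ┃ CalendarWidget         ┃            
━━━━━━━━━━━━━━━━━━┓────────┨            
                  ┃020     ┃            
──────────────────┨a Su    ┃            
75 62 a7 12 7e a3 ┃ 5  6*  ┃            
1a 58 cd 75 e6 e5 ┃12 13   ┃            
f7 87 10 3a 01 48 ┃9 20*   ┃            
22 22 22 22 22 22 ┃6 27    ┃            
d7 d7 d7 d7 d7 d7 ┃        ┃            
f9 ce 09 20 55 0c ┃        ┃            
                  ┃        ┃            
                  ┃━━━━━━━━┛            
                  ┃                     
                  ┃                     


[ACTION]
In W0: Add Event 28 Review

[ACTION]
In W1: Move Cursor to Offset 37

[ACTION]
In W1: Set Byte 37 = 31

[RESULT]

                                        
                                        
  ┏━━━━━━━━━━━━━━━━━━━━━━━━┓            
  ┃ CalendarWidget         ┃            
━━━━━━━━━━━━━━━━━━┓────────┨            
                  ┃020     ┃            
──────────────────┨a Su    ┃            
75 62 a7 12 7e a3 ┃ 5  6*  ┃            
1a 58 cd 75 e6 e5 ┃12 13   ┃            
f7 87 10 3a 31 48 ┃9 20*   ┃            
22 22 22 22 22 22 ┃6 27    ┃            
d7 d7 d7 d7 d7 d7 ┃        ┃            
f9 ce 09 20 55 0c ┃        ┃            
                  ┃        ┃            
                  ┃━━━━━━━━┛            
                  ┃                     
                  ┃                     
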